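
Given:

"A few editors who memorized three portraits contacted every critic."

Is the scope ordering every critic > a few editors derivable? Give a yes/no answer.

Yes

The RC *who memorized three portraits* is an island, but *every critic* is not inside it — it is the matrix object, a clausemate of *a few editors*.
Ordinary QR to a clause-peripheral position gives the wide-scope LF for the lower DP.
The sentence is scopally ambiguous between *a few editors* > *every critic* and *every critic* > *a few editors*.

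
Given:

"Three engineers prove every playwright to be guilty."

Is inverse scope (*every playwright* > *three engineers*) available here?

*every playwright* is the subject of an ECM infinitive — the infinitival complement of an ECM verb is not a scope island, so *every playwright* can raise into the matrix clause.
QR within a single clause is free, so the lower quantifier may take scope over the higher one.

Yes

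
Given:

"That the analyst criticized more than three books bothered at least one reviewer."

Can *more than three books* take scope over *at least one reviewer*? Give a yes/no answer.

No

*more than three books* sits inside the sentential subject *that the analyst criticized more than three books*.
Clausal subjects are scope islands; QR from inside the subject into the matrix is barred.
So the wide-scope reading for *more than three books* is blocked.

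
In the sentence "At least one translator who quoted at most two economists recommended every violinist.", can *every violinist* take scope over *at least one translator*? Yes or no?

*every violinist* is a matrix argument; only *at least one translator* is modified by the relative clause *who quoted at most two economists*, so the RC island is irrelevant to the target quantifier.
With no island boundary between them, the object can take inverse scope over the subject via ordinary QR within the clause.

Yes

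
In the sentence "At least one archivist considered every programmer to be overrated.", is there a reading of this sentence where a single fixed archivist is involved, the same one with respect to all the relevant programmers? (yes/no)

This is the *at least one archivist* > *every programmer* reading.
That is the surface-scope ordering, which is always one of the available readings — island constraints only ever restrict inverse scope.

Yes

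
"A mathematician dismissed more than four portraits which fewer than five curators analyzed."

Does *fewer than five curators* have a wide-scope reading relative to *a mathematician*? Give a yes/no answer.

No

Structurally, *fewer than five curators* is inside the relative clause *which fewer than five curators analyzed* modifying *more than four portraits*.
A relative clause is a scope island — quantifier raising cannot cross its boundary.
There is no licit LF on which *fewer than five curators* c-commands *a mathematician*.
(Only the surface reading survives: one fixed mathematician with respect to all the relevant curators.)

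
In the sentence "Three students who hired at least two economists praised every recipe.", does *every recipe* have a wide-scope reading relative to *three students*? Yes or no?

Although the sentence contains a relative clause (*who hired at least two economists*), *every recipe* is outside it, in the matrix VP.
Since no island is crossed, the inverse ordering is licensed alongside surface scope.

Yes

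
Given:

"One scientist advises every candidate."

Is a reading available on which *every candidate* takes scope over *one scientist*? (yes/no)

Both DPs are arguments of the same predicate; there is no clause or island boundary between them.
Since no island is crossed, the inverse ordering is licensed alongside surface scope.

Yes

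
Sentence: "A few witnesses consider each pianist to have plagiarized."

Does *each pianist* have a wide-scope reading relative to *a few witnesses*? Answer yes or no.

This is an ECM construction: *each pianist* is the infinitival subject, Case-marked by the matrix verb, and the infinitive is transparent for QR.
QR within a single clause is free, so the lower quantifier may take scope over the higher one.

Yes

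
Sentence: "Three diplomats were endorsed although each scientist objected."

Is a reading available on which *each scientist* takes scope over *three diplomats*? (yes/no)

No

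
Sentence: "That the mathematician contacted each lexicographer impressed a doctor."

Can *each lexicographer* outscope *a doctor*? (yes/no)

No

The target quantifier *each lexicographer* is part of the sentential subject *that the mathematician contacted each lexicographer*.
Subjects — clausal subjects included — are islands for extraction, and QR is no exception.
So the wide-scope reading for *each lexicographer* is blocked.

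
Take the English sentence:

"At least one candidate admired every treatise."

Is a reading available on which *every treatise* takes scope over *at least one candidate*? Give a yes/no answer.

*every treatise* is the matrix object and *at least one candidate* the matrix subject; the two are clausemates.
With no island boundary between them, the object can take inverse scope over the subject via ordinary QR within the clause.
So *every treatise* > *at least one candidate* is among the available readings.

Yes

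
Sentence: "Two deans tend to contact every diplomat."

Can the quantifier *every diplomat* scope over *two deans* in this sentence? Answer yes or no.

Raising constructions are monoclausal for scope purposes; *every diplomat* is not separated from *two deans* by any island.
Since no island is crossed, the inverse ordering is licensed alongside surface scope.

Yes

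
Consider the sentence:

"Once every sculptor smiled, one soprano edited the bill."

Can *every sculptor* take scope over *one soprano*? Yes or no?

No

The DP *every sculptor* is contained in the adjunct clause *once every sculptor smiled*.
Adverbial clauses are not L-marked, so they are barriers for QR — the quantifier cannot escape the adjunct.
So the wide-scope reading for *every sculptor* is blocked.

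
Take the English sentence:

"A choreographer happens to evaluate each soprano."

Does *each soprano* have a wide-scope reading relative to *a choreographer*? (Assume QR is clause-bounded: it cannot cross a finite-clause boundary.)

Yes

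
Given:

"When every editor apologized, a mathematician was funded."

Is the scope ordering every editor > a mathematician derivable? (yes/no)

No

The target quantifier *every editor* is part of the adjunct clause *when every editor apologized*.
Scope out of an adjunct clause is unavailable: QR respects the adjunct-island constraint.
So *every editor* cannot raise to a position above *a mathematician*.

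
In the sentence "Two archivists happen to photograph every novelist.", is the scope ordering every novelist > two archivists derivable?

Yes

Raising constructions are monoclausal for scope purposes; *every novelist* is not separated from *two archivists* by any island.
Since no island is crossed, the inverse ordering is licensed alongside surface scope.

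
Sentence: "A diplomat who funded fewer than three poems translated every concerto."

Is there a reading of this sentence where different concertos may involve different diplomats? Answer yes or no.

Yes

The paraphrase describes the scope ordering *every concerto* > *a diplomat*.
The relative clause *who funded fewer than three poems* modifies *a diplomat*, but *every concerto* is not inside that relative clause — it is an argument of the matrix verb.
No island intervenes, so both surface and inverse scope are derivable.
The sentence is scopally ambiguous between *a diplomat* > *every concerto* and *every concerto* > *a diplomat*.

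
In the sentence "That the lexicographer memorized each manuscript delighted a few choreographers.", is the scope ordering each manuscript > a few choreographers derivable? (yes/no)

No

*each manuscript* is embedded in the sentential subject *that the lexicographer memorized each manuscript*.
The Sentential Subject Constraint rules out raising the quantifier out of the that-clause subject.
The ordering *each manuscript* > *a few choreographers* is therefore underivable.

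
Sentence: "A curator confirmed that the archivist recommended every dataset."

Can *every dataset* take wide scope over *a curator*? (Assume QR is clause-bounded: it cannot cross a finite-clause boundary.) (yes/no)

No

*every dataset* sits inside the finite complement clause *that the archivist recommended every dataset*.
Finite CP is the ceiling for QR here, by assumption.
The inverse ordering *every dataset* > *a curator* is therefore underivable.
(Only the surface reading survives: one fixed curator with respect to all the relevant datasets.)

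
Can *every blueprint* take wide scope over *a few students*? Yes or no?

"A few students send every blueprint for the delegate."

Yes

*a few students* and *every blueprint* are co-arguments of the matrix verb, with nothing but a clause-internal boundary between them.
Since no island is crossed, the inverse ordering is licensed alongside surface scope.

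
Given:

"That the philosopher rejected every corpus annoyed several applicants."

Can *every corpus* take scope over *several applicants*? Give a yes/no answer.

*every corpus* occurs within the sentential subject *that the philosopher rejected every corpus*.
The subject-island constraint blocks QR out of a clausal subject.
There is no licit LF on which *every corpus* c-commands *several applicants*.

No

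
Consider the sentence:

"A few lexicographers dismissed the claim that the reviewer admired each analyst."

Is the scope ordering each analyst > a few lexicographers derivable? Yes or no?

Structurally, *each analyst* is inside the complex NP *the claim that the reviewer admired each analyst*.
A that-clause complement to a noun is an island; QR cannot cross the NP boundary.
The inverse ordering *each analyst* > *a few lexicographers* is therefore underivable.

No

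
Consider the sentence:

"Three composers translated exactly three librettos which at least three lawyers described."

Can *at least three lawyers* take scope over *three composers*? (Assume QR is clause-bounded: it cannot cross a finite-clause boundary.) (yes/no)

No

*at least three lawyers* occurs within the relative clause *which at least three lawyers described* modifying *exactly three librettos*.
A relative clause is a scope island — quantifier raising cannot cross its boundary.
Hence only narrow scope for *at least three lawyers* (under *three composers*) survives.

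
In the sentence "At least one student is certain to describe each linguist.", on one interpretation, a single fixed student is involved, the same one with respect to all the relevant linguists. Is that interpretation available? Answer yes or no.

Yes

The paraphrase describes the scope ordering *at least one student* > *each linguist*.
Nothing needs to raise for *at least one student* > *each linguist*, so no island constraint is at stake.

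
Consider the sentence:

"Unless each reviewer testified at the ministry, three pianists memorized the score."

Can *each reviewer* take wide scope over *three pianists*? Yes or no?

No

Structurally, *each reviewer* is inside the adjunct clause *unless each reviewer testified at the ministry*.
Adjunct clauses are scope islands: a quantifier inside an adjunct cannot raise into the matrix clause.
*each reviewer* > *three pianists* would require crossing that boundary, which is illicit.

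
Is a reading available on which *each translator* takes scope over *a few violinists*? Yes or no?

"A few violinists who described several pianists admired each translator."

Yes

*each translator* is a matrix argument; only *a few violinists* is modified by the relative clause *who described several pianists*, so the RC island is irrelevant to the target quantifier.
No island intervenes, so both surface and inverse scope are derivable.
So *each translator* > *a few violinists* is among the available readings.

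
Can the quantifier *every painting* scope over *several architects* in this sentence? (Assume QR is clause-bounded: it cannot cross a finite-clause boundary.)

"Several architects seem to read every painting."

Yes

Raising constructions are monoclausal for scope purposes; *every painting* is not separated from *several architects* by any island.
Since no island is crossed, the inverse ordering is licensed alongside surface scope.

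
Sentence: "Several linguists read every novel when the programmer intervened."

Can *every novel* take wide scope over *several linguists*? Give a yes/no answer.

Yes

Neither queried DP is inside the adjunct, so the adjunct-island constraint does not apply.
Ordinary QR to a clause-peripheral position gives the wide-scope LF for the lower DP.
The sentence is scopally ambiguous between *several linguists* > *every novel* and *every novel* > *several linguists*.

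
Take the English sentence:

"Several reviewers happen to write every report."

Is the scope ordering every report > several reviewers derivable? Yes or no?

Yes

Raising constructions are monoclausal for scope purposes; *every report* is not separated from *several reviewers* by any island.
With no island boundary between them, the object can take inverse scope over the subject via ordinary QR within the clause.
So *every report* > *several reviewers* is among the available readings.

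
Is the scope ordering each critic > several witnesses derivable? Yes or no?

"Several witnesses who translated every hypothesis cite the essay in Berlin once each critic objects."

No

*each critic* is embedded in the adjunct clause *once each critic objects*.
The adjunct-island constraint bars QR out of an adverbial clause.
Hence only narrow scope for *each critic* (under *several witnesses*) survives.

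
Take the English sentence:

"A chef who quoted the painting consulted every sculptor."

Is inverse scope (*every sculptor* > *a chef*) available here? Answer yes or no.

*every sculptor* sits in the matrix clause, not in the relative clause on *a chef*.
Clause-internal QR can adjoin the lower DP above the subject, yielding the inverse reading.
So *every sculptor* > *a chef* is among the available readings.

Yes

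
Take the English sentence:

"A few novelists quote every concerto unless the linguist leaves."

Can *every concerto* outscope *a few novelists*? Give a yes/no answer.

Yes

The adjunct clause does not contain *every concerto*, which is the matrix object.
Ordinary QR to a clause-peripheral position gives the wide-scope LF for the lower DP.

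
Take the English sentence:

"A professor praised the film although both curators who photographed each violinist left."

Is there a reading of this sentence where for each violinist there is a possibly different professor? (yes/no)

No

This is the *each violinist* > *a professor* reading.
*each violinist* occurs within the relative clause *who photographed each violinist*, which is itself inside the adjunct *although both curators who photographed each violinist left*.
Both the relative clause and the enclosing adjunct are scope islands; QR cannot cross either.
There is no licit LF on which *each violinist* c-commands *a professor*.
(Only the surface reading survives: one fixed professor with respect to all the relevant violinists.)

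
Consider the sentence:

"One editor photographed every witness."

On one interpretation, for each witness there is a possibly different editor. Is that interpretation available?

This is the *every witness* > *one editor* reading.
*every witness* is the matrix object and *one editor* the matrix subject; the two are clausemates.
Since no island is crossed, the inverse ordering is licensed alongside surface scope.
The sentence is scopally ambiguous between *one editor* > *every witness* and *every witness* > *one editor*.

Yes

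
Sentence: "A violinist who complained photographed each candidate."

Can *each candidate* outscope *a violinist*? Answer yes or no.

*each candidate* sits in the matrix clause, not in the relative clause on *a violinist*.
Clause-internal QR can adjoin the lower DP above the subject, yielding the inverse reading.

Yes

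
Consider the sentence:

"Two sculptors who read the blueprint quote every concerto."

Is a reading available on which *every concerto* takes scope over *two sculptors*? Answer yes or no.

Yes

*every concerto* is a matrix argument; only *two sculptors* is modified by the relative clause *who read the blueprint*, so the RC island is irrelevant to the target quantifier.
QR within a single clause is free, so the lower quantifier may take scope over the higher one.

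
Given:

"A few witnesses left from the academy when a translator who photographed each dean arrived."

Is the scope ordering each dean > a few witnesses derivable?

No

The target quantifier *each dean* is part of the relative clause *who photographed each dean*, which is itself inside the adjunct *when a translator who photographed each dean arrived*.
Both the relative clause and the enclosing adjunct are scope islands; QR cannot cross either.
Hence only narrow scope for *each dean* (under *a few witnesses*) survives.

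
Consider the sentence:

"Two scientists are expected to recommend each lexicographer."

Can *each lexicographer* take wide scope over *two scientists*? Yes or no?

Yes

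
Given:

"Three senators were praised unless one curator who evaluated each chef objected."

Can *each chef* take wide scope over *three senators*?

No

The DP *each chef* is contained in the relative clause *who evaluated each chef*, which is itself inside the adjunct *unless one curator who evaluated each chef objected*.
Even if one barrier were somehow void, the other would still block QR.
*each chef* > *three senators* would require crossing that boundary, which is illicit.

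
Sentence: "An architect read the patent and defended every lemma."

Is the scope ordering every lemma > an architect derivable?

Structurally, *every lemma* is inside one conjunct of the coordinate structure (*defended every lemma*).
A quantifier cannot raise out of one conjunct of a coordination across the whole coordinate structure — the CSC applies to QR.
The inverse ordering *every lemma* > *an architect* is therefore underivable.
(Only the surface reading survives: one fixed architect with respect to all the relevant lemmas.)

No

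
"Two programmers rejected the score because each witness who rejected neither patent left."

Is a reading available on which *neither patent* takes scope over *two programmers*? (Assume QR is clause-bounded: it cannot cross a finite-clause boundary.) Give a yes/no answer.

No

*neither patent* is embedded in the relative clause *who rejected neither patent*, which is itself inside the adjunct *because each witness who rejected neither patent left*.
Even if one barrier were somehow void, the other would still block QR.
*neither patent* > *two programmers* would require crossing that boundary, which is illicit.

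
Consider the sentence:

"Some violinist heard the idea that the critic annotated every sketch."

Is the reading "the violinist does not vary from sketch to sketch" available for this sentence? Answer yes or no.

Yes

The paraphrase describes the scope ordering *some violinist* > *every sketch*.
Nothing needs to raise for *some violinist* > *every sketch*, so no island constraint is at stake.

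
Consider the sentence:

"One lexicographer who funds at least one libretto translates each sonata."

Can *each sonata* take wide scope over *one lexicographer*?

Yes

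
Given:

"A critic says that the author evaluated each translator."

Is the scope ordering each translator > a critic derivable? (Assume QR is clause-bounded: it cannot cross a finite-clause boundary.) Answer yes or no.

The DP *each translator* is contained in the finite complement clause *that the author evaluated each translator*.
Finite CP is the ceiling for QR here, by assumption.
There is no licit LF on which *each translator* c-commands *a critic*.

No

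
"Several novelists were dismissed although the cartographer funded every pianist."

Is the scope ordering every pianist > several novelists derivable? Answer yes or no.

No

The DP *every pianist* is contained in the adjunct clause *although the cartographer funded every pianist*.
Adjunct clauses are scope islands: a quantifier inside an adjunct cannot raise into the matrix clause.
So the wide-scope reading for *every pianist* is blocked.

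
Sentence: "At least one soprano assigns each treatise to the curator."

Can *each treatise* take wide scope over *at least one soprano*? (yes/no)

*at least one soprano* and *each treatise* are co-arguments of the matrix verb, with nothing but a clause-internal boundary between them.
Clause-internal QR can adjoin the lower DP above the subject, yielding the inverse reading.

Yes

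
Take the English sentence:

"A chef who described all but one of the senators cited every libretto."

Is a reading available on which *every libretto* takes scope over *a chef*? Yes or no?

The RC *who described all but one of the senators* is an island, but *every libretto* is not inside it — it is the matrix object, a clausemate of *a chef*.
Ordinary QR to a clause-peripheral position gives the wide-scope LF for the lower DP.

Yes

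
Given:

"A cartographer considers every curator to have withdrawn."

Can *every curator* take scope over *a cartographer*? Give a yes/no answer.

Yes

This is an ECM construction: *every curator* is the infinitival subject, Case-marked by the matrix verb, and the infinitive is transparent for QR.
Nothing blocks QR of the lower DP to a position above the higher one, so inverse scope is available.
The sentence is scopally ambiguous between *a cartographer* > *every curator* and *every curator* > *a cartographer*.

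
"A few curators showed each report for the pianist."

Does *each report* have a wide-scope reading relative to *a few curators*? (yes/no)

*each report* is the matrix object and *a few curators* the matrix subject; the two are clausemates.
With no island boundary between them, the object can take inverse scope over the subject via ordinary QR within the clause.
Both orderings are possible: *a few curators* > *each report* and *each report* > *a few curators*.

Yes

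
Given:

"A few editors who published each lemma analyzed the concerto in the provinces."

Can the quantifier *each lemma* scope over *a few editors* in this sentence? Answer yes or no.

No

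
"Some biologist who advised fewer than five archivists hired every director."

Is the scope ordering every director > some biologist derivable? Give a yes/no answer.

Yes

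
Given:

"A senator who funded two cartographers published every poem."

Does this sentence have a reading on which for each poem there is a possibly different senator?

Yes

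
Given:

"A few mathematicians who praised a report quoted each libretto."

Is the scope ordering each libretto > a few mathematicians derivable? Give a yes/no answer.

Yes

*each libretto* is a matrix argument; only *a few mathematicians* is modified by the relative clause *who praised a report*, so the RC island is irrelevant to the target quantifier.
Clause-internal QR can adjoin the lower DP above the subject, yielding the inverse reading.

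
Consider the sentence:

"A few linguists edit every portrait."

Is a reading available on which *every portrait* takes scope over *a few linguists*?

*every portrait* is the matrix object and *a few linguists* the matrix subject; the two are clausemates.
No island intervenes, so both surface and inverse scope are derivable.

Yes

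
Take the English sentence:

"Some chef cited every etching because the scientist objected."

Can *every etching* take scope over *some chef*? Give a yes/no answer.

The adjunct island is irrelevant here — *every etching* and *some chef* are both in the matrix clause.
QR within a single clause is free, so the lower quantifier may take scope over the higher one.

Yes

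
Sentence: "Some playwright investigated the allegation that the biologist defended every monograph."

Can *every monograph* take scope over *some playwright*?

No

The target quantifier *every monograph* is part of the complex NP *the allegation that the biologist defended every monograph*.
A that-clause complement to a noun is an island; QR cannot cross the NP boundary.
The inverse ordering *every monograph* > *some playwright* is therefore underivable.
(Only the surface reading survives: one fixed playwright with respect to all the relevant monographs.)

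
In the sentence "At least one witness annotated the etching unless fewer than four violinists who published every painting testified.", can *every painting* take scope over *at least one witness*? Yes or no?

No

*every painting* sits inside the relative clause *who published every painting*, which is itself inside the adjunct *unless fewer than four violinists who published every painting testified*.
Two island boundaries intervene — the relative clause and the adjunct. Either alone would block QR.
The inverse ordering *every painting* > *at least one witness* is therefore underivable.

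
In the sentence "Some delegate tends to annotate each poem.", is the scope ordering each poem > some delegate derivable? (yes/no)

Yes

*each poem* is the object of the infinitival complement of a raising predicate; raising infinitives are transparent for QR, so the two DPs are in effect clausemates.
With no island boundary between them, the object can take inverse scope over the subject via ordinary QR within the clause.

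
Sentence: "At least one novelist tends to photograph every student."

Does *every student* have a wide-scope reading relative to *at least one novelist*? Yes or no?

Yes

Infinitival complements of raising predicates do not block QR; *every student* and *at least one novelist* are effectively clausemates.
No island intervenes, so both surface and inverse scope are derivable.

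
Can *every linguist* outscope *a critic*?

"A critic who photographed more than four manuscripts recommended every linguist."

Yes

Although the sentence contains a relative clause (*who photographed more than four manuscripts*), *every linguist* is outside it, in the matrix VP.
Clause-internal QR can adjoin the lower DP above the subject, yielding the inverse reading.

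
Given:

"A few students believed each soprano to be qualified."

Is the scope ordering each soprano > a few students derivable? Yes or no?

Yes

*each soprano* is the subject of an ECM infinitive — the infinitival complement of an ECM verb is not a scope island, so *each soprano* can raise into the matrix clause.
QR within a single clause is free, so the lower quantifier may take scope over the higher one.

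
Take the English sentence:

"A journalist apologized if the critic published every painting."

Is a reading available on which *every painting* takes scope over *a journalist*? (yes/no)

The target quantifier *every painting* is part of the adjunct clause *if the critic published every painting*.
Adverbial clauses are not L-marked, so they are barriers for QR — the quantifier cannot escape the adjunct.
*every painting* > *a journalist* would require crossing that boundary, which is illicit.

No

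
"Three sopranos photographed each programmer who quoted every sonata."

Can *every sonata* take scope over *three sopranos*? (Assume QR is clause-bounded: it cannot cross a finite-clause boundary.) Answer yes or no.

No

Structurally, *every sonata* is inside the relative clause *who quoted every sonata* modifying *each programmer*.
Relative clauses are scope islands: a quantifier cannot QR out of a relative clause to take scope in the matrix clause.
There is no licit LF on which *every sonata* c-commands *three sopranos*.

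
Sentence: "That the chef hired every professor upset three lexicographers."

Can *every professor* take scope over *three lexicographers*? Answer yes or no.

No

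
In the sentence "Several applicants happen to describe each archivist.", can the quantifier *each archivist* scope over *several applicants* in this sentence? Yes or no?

*each archivist* is the object of the infinitival complement of a raising predicate; raising infinitives are transparent for QR, so the two DPs are in effect clausemates.
QR within a single clause is free, so the lower quantifier may take scope over the higher one.

Yes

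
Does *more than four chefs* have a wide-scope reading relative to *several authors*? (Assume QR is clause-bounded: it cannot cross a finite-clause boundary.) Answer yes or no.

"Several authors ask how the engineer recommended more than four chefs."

The DP *more than four chefs* is contained in the embedded question *how the engineer recommended more than four chefs*.
Embedded wh-clauses are opaque for QR, so the quantifier stays inside the question.
*more than four chefs* is confined to the island and cannot take scope over *several authors*.

No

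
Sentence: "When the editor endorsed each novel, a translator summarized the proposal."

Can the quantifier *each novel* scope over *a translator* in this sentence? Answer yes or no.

The DP *each novel* is contained in the adjunct clause *when the editor endorsed each novel*.
Scope out of an adjunct clause is unavailable: QR respects the adjunct-island constraint.
So *each novel* cannot raise to a position above *a translator*.

No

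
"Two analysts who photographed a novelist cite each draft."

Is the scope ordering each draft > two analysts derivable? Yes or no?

Yes

The RC *who photographed a novelist* is an island, but *each draft* is not inside it — it is the matrix object, a clausemate of *two analysts*.
Clause-internal QR can adjoin the lower DP above the subject, yielding the inverse reading.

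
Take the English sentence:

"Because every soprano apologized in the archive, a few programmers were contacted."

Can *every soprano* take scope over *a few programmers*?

*every soprano* occurs within the adjunct clause *because every soprano apologized in the archive*.
Adverbial clauses are not L-marked, so they are barriers for QR — the quantifier cannot escape the adjunct.
So *every soprano* cannot raise to a position above *a few programmers*.

No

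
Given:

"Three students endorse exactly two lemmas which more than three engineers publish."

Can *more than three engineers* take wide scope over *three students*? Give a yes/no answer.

*more than three engineers* is embedded in the relative clause *which more than three engineers publish* modifying *exactly two lemmas*.
The relative clause forms an island for QR, so the quantifier is confined to the head noun's restrictor.
*more than three engineers* is confined to the island and cannot take scope over *three students*.

No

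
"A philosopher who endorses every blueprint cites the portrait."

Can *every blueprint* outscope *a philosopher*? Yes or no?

No

The target quantifier *every blueprint* is part of the relative clause *who endorses every blueprint*.
Relative clauses block scope extraction: QR cannot target a position outside the modified NP.
*every blueprint* > *a philosopher* would require crossing that boundary, which is illicit.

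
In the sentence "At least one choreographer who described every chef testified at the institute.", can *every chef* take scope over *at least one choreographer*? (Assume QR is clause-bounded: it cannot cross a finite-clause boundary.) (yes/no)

The target quantifier *every chef* is part of the relative clause *who described every chef*.
Relative clauses block scope extraction: QR cannot target a position outside the modified NP.
*every chef* > *at least one choreographer* would require crossing that boundary, which is illicit.
(Only the surface reading survives: one fixed choreographer with respect to all the relevant chefs.)

No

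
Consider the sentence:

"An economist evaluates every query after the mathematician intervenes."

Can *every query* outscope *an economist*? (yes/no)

The adjunct island is irrelevant here — *every query* and *an economist* are both in the matrix clause.
With no island boundary between them, the object can take inverse scope over the subject via ordinary QR within the clause.

Yes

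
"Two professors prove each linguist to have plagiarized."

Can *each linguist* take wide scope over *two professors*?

*each linguist* is the subject of an ECM infinitive — the infinitival complement of an ECM verb is not a scope island, so *each linguist* can raise into the matrix clause.
With no island boundary between them, the object can take inverse scope over the subject via ordinary QR within the clause.

Yes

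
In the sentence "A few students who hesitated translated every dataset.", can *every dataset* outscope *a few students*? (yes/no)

*every dataset* sits in the matrix clause, not in the relative clause on *a few students*.
Clause-internal QR can adjoin the lower DP above the subject, yielding the inverse reading.

Yes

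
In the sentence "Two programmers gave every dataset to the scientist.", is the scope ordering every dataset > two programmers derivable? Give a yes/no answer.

*every dataset* and *two programmers* are in the same minimal clause.
Since no island is crossed, the inverse ordering is licensed alongside surface scope.

Yes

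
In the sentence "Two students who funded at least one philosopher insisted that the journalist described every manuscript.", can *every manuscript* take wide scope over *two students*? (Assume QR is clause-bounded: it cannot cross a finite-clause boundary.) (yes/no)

No

*every manuscript* occurs within the finite complement clause *that the journalist described every manuscript*.
QR is clause-bounded, so the finite complement is a scope island for the embedded quantifier.
So *every manuscript* cannot raise to a position above *two students*.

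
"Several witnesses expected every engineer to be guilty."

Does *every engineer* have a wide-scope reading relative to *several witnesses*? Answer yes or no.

This is an ECM construction: *every engineer* is the infinitival subject, Case-marked by the matrix verb, and the infinitive is transparent for QR.
With no island boundary between them, the object can take inverse scope over the subject via ordinary QR within the clause.

Yes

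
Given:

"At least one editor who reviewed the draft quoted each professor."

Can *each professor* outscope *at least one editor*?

Yes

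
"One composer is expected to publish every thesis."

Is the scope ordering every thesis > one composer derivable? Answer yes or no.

Yes

The matrix predicate is a raising verb, whose infinitival complement is not a scope island — *every thesis* can QR into the matrix clause.
QR within a single clause is free, so the lower quantifier may take scope over the higher one.
So *every thesis* > *one composer* is among the available readings.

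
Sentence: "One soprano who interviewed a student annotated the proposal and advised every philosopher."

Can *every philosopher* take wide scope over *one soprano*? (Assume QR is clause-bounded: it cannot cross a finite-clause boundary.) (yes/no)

*every philosopher* occurs within one conjunct of the coordinate structure (*advised every philosopher*).
QR out of a conjunct would have to apply non-ATB, which the CSC forbids.
So *every philosopher* cannot raise to a position above *one soprano*.

No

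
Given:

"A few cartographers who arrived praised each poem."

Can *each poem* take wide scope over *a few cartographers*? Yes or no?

Yes

The RC *who arrived* is an island, but *each poem* is not inside it — it is the matrix object, a clausemate of *a few cartographers*.
No island intervenes, so both surface and inverse scope are derivable.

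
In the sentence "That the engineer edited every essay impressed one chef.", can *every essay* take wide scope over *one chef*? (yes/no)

*every essay* occurs within the sentential subject *that the engineer edited every essay*.
The subject-island constraint blocks QR out of a clausal subject.
*every essay* is confined to the island and cannot take scope over *one chef*.

No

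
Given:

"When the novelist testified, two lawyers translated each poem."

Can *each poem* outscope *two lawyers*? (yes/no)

The adjunct island is irrelevant here — *each poem* and *two lawyers* are both in the matrix clause.
QR within a single clause is free, so the lower quantifier may take scope over the higher one.

Yes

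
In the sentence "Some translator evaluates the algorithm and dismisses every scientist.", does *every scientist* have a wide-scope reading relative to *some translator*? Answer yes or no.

No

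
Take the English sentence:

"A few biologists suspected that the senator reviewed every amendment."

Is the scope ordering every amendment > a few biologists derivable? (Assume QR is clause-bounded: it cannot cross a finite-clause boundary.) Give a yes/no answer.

No

The DP *every amendment* is contained in the finite complement clause *that the senator reviewed every amendment*.
Given the clause-boundedness assumption, QR cannot cross the finite CP into the matrix.
So *every amendment* cannot raise to a position above *a few biologists*.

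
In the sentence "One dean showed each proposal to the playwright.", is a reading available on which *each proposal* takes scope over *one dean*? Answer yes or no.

*one dean* and *each proposal* are co-arguments of the matrix verb, with nothing but a clause-internal boundary between them.
QR within a single clause is free, so the lower quantifier may take scope over the higher one.

Yes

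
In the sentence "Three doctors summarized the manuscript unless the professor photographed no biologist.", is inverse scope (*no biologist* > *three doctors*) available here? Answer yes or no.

The target quantifier *no biologist* is part of the adjunct clause *unless the professor photographed no biologist*.
Adjunct clauses are scope islands: a quantifier inside an adjunct cannot raise into the matrix clause.
*no biologist* > *three doctors* would require crossing that boundary, which is illicit.

No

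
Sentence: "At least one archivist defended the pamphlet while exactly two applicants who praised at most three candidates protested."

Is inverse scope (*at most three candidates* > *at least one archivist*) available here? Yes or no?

No

*at most three candidates* is embedded in the relative clause *who praised at most three candidates*, which is itself inside the adjunct *while exactly two applicants who praised at most three candidates protested*.
Two island boundaries intervene — the relative clause and the adjunct. Either alone would block QR.
*at most three candidates* is confined to the island and cannot take scope over *at least one archivist*.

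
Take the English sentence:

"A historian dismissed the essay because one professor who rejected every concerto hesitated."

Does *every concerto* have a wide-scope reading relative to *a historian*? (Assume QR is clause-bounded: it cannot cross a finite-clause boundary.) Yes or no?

The target quantifier *every concerto* is part of the relative clause *who rejected every concerto*, which is itself inside the adjunct *because one professor who rejected every concerto hesitated*.
Nested islands: the RC island is itself inside an adjunct island, so wide scope is doubly excluded.
So *every concerto* cannot raise high enough to outscope *a historian*; only the surface ordering *a historian* > *every concerto* is available.
(Only the surface reading survives: one fixed historian with respect to all the relevant concertos.)

No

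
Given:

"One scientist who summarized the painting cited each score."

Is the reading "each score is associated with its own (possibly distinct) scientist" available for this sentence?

This is the *each score* > *one scientist* reading.
The relative clause *who summarized the painting* modifies *one scientist*, but *each score* is not inside that relative clause — it is an argument of the matrix verb.
With no island boundary between them, the object can take inverse scope over the subject via ordinary QR within the clause.

Yes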